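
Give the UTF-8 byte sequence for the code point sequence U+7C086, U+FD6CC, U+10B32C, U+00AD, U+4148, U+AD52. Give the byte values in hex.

U+7C086: 4-byte form → F1 BC 82 86.
U+FD6CC: 4-byte form → F3 BD 9B 8C.
U+10B32C: 4-byte form → F4 8B 8C AC.
U+00AD: 2-byte form → C2 AD.
U+4148: 3-byte form → E4 85 88.
U+AD52: 3-byte form → EA B5 92.
Concatenated (20 bytes): F1 BC 82 86 F3 BD 9B 8C F4 8B 8C AC C2 AD E4 85 88 EA B5 92.

F1 BC 82 86 F3 BD 9B 8C F4 8B 8C AC C2 AD E4 85 88 EA B5 92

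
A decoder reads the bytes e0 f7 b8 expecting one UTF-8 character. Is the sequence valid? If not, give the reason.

invalid (non-continuation byte where continuation expected)

Leading byte 0xE0 = 11100000 → 3-byte form.
Byte 2 is 0xF7 = 11110111, which is not 10xxxxxx — expected a continuation byte.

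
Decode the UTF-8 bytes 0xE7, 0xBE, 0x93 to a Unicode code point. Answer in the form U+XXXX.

Leading byte 0xE7 = 11100111 matches 1110xxxx → 3-byte sequence.
Byte 1: 0xE7 = 11100111, payload 0111 (4 bits).
Byte 2: 0xBE = 10111110 (10xxxxxx ✓), payload 111110.
Byte 3: 0x93 = 10010011 (10xxxxxx ✓), payload 010011.
Concatenate: 0111111110010011 = 0x7F93 (16 bits → U+7F93).

U+7F93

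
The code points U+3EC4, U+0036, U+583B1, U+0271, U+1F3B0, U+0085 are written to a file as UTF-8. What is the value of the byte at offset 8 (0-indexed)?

0xC9

U+3EC4 → 3-byte form E3 BB 84 at offsets 0–2.
U+0036 → 1-byte form 36 at offsets 3–3.
U+583B1 → 4-byte form F1 98 8E B1 at offsets 4–7.
U+0271 → 2-byte form C9 B1 at offsets 8–9.
Offset 8 falls in char 4's range; it's byte 1 of C9 B1 = 0xC9.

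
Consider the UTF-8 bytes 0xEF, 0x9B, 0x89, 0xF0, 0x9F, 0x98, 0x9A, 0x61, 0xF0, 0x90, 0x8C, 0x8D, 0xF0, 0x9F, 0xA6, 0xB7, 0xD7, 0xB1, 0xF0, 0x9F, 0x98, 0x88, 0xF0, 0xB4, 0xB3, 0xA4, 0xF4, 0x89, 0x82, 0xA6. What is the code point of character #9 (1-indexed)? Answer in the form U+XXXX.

U+1090A6

Offset 0: leading byte 0xEF = 11101111 → 3-byte char #1 = EF 9B 89.
Offset 3: leading byte 0xF0 = 11110000 → 4-byte char #2 = F0 9F 98 9A.
Offset 7: leading byte 0x61 = 01100001 → 1-byte char #3 = 61.
Offset 8: leading byte 0xF0 = 11110000 → 4-byte char #4 = F0 90 8C 8D.
Offset 12: leading byte 0xF0 = 11110000 → 4-byte char #5 = F0 9F A6 B7.
Offset 16: leading byte 0xD7 = 11010111 → 2-byte char #6 = D7 B1.
Offset 18: leading byte 0xF0 = 11110000 → 4-byte char #7 = F0 9F 98 88.
Offset 22: leading byte 0xF0 = 11110000 → 4-byte char #8 = F0 B4 B3 A4.
Offset 26: leading byte 0xF4 = 11110100 → 4-byte char #9 = F4 89 82 A6.
Leading byte 0xF4 = 11110100 matches 11110xxx → 4-byte sequence.
Byte 1: 0xF4 = 11110100, payload 100 (3 bits).
Byte 2: 0x89 = 10001001 (10xxxxxx ✓), payload 001001.
Byte 3: 0x82 = 10000010 (10xxxxxx ✓), payload 000010.
Byte 4: 0xA6 = 10100110 (10xxxxxx ✓), payload 100110.
Concatenate: 100001001000010100110 = 0x1090A6 (21 bits → U+1090A6).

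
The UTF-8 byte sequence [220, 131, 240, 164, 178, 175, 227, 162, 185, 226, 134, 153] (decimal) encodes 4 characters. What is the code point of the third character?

U+38B9

Offset 0: leading byte 0xDC = 11011100 → 2-byte char #1 = DC 83.
Offset 2: leading byte 0xF0 = 11110000 → 4-byte char #2 = F0 A4 B2 AF.
Offset 6: leading byte 0xE3 = 11100011 → 3-byte char #3 = E3 A2 B9.
Leading byte 0xE3 = 11100011 matches 1110xxxx → 3-byte sequence.
Byte 1: 0xE3 = 11100011, payload 0011 (4 bits).
Byte 2: 0xA2 = 10100010 (10xxxxxx ✓), payload 100010.
Byte 3: 0xB9 = 10111001 (10xxxxxx ✓), payload 111001.
Concatenate: 0011100010111001 = 0x38B9 (16 bits → U+38B9).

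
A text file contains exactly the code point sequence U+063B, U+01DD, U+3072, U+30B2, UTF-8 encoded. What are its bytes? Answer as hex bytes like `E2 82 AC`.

U+063B: 2-byte form → D8 BB.
U+01DD: 2-byte form → C7 9D.
U+3072: 3-byte form → E3 81 B2.
U+30B2: 3-byte form → E3 82 B2.
Concatenated (10 bytes): D8 BB C7 9D E3 81 B2 E3 82 B2.

D8 BB C7 9D E3 81 B2 E3 82 B2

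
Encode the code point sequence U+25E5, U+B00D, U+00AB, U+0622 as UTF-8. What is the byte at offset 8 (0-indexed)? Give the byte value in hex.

0xD8

U+25E5 → 3-byte form E2 97 A5 at offsets 0–2.
U+B00D → 3-byte form EB 80 8D at offsets 3–5.
U+00AB → 2-byte form C2 AB at offsets 6–7.
U+0622 → 2-byte form D8 A2 at offsets 8–9.
Offset 8 falls in char 4's range; it's byte 1 of D8 A2 = 0xD8.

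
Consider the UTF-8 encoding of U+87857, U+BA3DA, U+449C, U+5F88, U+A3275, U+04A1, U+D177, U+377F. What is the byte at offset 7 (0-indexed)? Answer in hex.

U+87857 → 4-byte form F2 87 A1 97 at offsets 0–3.
U+BA3DA → 4-byte form F2 BA 8F 9A at offsets 4–7.
Offset 7 falls in char 2's range; it's byte 4 of F2 BA 8F 9A = 0x9A.

0x9A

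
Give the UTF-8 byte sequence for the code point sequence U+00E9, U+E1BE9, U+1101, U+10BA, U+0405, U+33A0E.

U+00E9: 2-byte form → C3 A9.
U+E1BE9: 4-byte form → F3 A1 AF A9.
U+1101: 3-byte form → E1 84 81.
U+10BA: 3-byte form → E1 82 BA.
U+0405: 2-byte form → D0 85.
U+33A0E: 4-byte form → F0 B3 A8 8E.
Concatenated (18 bytes): C3 A9 F3 A1 AF A9 E1 84 81 E1 82 BA D0 85 F0 B3 A8 8E.

C3 A9 F3 A1 AF A9 E1 84 81 E1 82 BA D0 85 F0 B3 A8 8E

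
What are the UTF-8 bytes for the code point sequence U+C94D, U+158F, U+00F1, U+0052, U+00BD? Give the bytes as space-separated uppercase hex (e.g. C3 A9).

U+C94D: 3-byte form → EC A5 8D.
U+158F: 3-byte form → E1 96 8F.
U+00F1: 2-byte form → C3 B1.
U+0052: 1-byte form → 52.
U+00BD: 2-byte form → C2 BD.
Concatenated (11 bytes): EC A5 8D E1 96 8F C3 B1 52 C2 BD.

EC A5 8D E1 96 8F C3 B1 52 C2 BD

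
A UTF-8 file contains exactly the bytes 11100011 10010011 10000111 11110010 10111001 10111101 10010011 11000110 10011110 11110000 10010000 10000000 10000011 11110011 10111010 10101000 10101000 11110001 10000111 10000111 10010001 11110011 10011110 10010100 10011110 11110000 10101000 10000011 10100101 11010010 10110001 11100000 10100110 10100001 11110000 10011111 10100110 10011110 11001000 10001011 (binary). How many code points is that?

Byte at offset 0: 0xE3 = 11100011 → 3-byte char (#1). Advance 3.
Byte at offset 3: 0xF2 = 11110010 → 4-byte char (#2). Advance 4.
Byte at offset 7: 0xC6 = 11000110 → 2-byte char (#3). Advance 2.
Byte at offset 9: 0xF0 = 11110000 → 4-byte char (#4). Advance 4.
Byte at offset 13: 0xF3 = 11110011 → 4-byte char (#5). Advance 4.
Byte at offset 17: 0xF1 = 11110001 → 4-byte char (#6). Advance 4.
Byte at offset 21: 0xF3 = 11110011 → 4-byte char (#7). Advance 4.
Byte at offset 25: 0xF0 = 11110000 → 4-byte char (#8). Advance 4.
Byte at offset 29: 0xD2 = 11010010 → 2-byte char (#9). Advance 2.
Byte at offset 31: 0xE0 = 11100000 → 3-byte char (#10). Advance 3.
Byte at offset 34: 0xF0 = 11110000 → 4-byte char (#11). Advance 4.
Byte at offset 38: 0xC8 = 11001000 → 2-byte char (#12). Advance 2.
Reached end at offset 40 after 12 code points.

12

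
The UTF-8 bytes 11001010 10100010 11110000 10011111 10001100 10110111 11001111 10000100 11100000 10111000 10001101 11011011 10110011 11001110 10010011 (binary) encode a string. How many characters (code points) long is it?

Byte at offset 0: 0xCA = 11001010 → 2-byte char (#1). Advance 2.
Byte at offset 2: 0xF0 = 11110000 → 4-byte char (#2). Advance 4.
Byte at offset 6: 0xCF = 11001111 → 2-byte char (#3). Advance 2.
Byte at offset 8: 0xE0 = 11100000 → 3-byte char (#4). Advance 3.
Byte at offset 11: 0xDB = 11011011 → 2-byte char (#5). Advance 2.
Byte at offset 13: 0xCE = 11001110 → 2-byte char (#6). Advance 2.
Reached end at offset 15 after 6 code points.

6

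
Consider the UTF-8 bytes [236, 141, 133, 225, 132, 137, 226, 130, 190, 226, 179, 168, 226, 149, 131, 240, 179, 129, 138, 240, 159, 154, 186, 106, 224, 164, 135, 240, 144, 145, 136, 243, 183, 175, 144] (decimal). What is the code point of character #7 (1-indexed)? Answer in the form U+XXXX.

Offset 0: leading byte 0xEC = 11101100 → 3-byte char #1 = EC 8D 85.
Offset 3: leading byte 0xE1 = 11100001 → 3-byte char #2 = E1 84 89.
Offset 6: leading byte 0xE2 = 11100010 → 3-byte char #3 = E2 82 BE.
Offset 9: leading byte 0xE2 = 11100010 → 3-byte char #4 = E2 B3 A8.
Offset 12: leading byte 0xE2 = 11100010 → 3-byte char #5 = E2 95 83.
Offset 15: leading byte 0xF0 = 11110000 → 4-byte char #6 = F0 B3 81 8A.
Offset 19: leading byte 0xF0 = 11110000 → 4-byte char #7 = F0 9F 9A BA.
Leading byte 0xF0 = 11110000 matches 11110xxx → 4-byte sequence.
Byte 1: 0xF0 = 11110000, payload 000 (3 bits).
Byte 2: 0x9F = 10011111 (10xxxxxx ✓), payload 011111.
Byte 3: 0x9A = 10011010 (10xxxxxx ✓), payload 011010.
Byte 4: 0xBA = 10111010 (10xxxxxx ✓), payload 111010.
Concatenate: 000011111011010111010 = 0x1F6BA (21 bits → U+1F6BA).

U+1F6BA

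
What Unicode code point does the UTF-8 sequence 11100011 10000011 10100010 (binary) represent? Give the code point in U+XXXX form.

Leading byte 0xE3 = 11100011 matches 1110xxxx → 3-byte sequence.
Byte 1: 0xE3 = 11100011, payload 0011 (4 bits).
Byte 2: 0x83 = 10000011 (10xxxxxx ✓), payload 000011.
Byte 3: 0xA2 = 10100010 (10xxxxxx ✓), payload 100010.
Concatenate: 0011000011100010 = 0x30E2 (16 bits → U+30E2).

U+30E2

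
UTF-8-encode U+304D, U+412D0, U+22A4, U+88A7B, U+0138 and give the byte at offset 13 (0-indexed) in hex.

0xBB

U+304D → 3-byte form E3 81 8D at offsets 0–2.
U+412D0 → 4-byte form F1 81 8B 90 at offsets 3–6.
U+22A4 → 3-byte form E2 8A A4 at offsets 7–9.
U+88A7B → 4-byte form F2 88 A9 BB at offsets 10–13.
Offset 13 falls in char 4's range; it's byte 4 of F2 88 A9 BB = 0xBB.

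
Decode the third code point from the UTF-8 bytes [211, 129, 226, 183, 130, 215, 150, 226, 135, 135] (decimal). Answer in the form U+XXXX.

U+05D6

Offset 0: leading byte 0xD3 = 11010011 → 2-byte char #1 = D3 81.
Offset 2: leading byte 0xE2 = 11100010 → 3-byte char #2 = E2 B7 82.
Offset 5: leading byte 0xD7 = 11010111 → 2-byte char #3 = D7 96.
Leading byte 0xD7 = 11010111 matches 110xxxxx → 2-byte sequence.
Byte 1: 0xD7 = 11010111, payload 10111 (5 bits).
Byte 2: 0x96 = 10010110 (10xxxxxx ✓), payload 010110.
Concatenate: 10111010110 = 0x5D6 (11 bits → U+05D6).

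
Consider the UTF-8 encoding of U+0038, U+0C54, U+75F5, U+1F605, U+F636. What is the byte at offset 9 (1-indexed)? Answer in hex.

0x9F

1-indexed offset 9 is 0-indexed offset 8.
U+0038 → 1-byte form 38 at offsets 0–0.
U+0C54 → 3-byte form E0 B1 94 at offsets 1–3.
U+75F5 → 3-byte form E7 97 B5 at offsets 4–6.
U+1F605 → 4-byte form F0 9F 98 85 at offsets 7–10.
Offset 8 falls in char 4's range; it's byte 2 of F0 9F 98 85 = 0x9F.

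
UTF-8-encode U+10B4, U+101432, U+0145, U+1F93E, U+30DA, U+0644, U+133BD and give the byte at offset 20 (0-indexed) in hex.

U+10B4 → 3-byte form E1 82 B4 at offsets 0–2.
U+101432 → 4-byte form F4 81 90 B2 at offsets 3–6.
U+0145 → 2-byte form C5 85 at offsets 7–8.
U+1F93E → 4-byte form F0 9F A4 BE at offsets 9–12.
U+30DA → 3-byte form E3 83 9A at offsets 13–15.
U+0644 → 2-byte form D9 84 at offsets 16–17.
U+133BD → 4-byte form F0 93 8E BD at offsets 18–21.
Offset 20 falls in char 7's range; it's byte 3 of F0 93 8E BD = 0x8E.

0x8E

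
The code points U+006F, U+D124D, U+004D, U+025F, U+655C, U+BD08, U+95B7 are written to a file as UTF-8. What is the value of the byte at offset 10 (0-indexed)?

0x9C

U+006F → 1-byte form 6F at offsets 0–0.
U+D124D → 4-byte form F3 91 89 8D at offsets 1–4.
U+004D → 1-byte form 4D at offsets 5–5.
U+025F → 2-byte form C9 9F at offsets 6–7.
U+655C → 3-byte form E6 95 9C at offsets 8–10.
Offset 10 falls in char 5's range; it's byte 3 of E6 95 9C = 0x9C.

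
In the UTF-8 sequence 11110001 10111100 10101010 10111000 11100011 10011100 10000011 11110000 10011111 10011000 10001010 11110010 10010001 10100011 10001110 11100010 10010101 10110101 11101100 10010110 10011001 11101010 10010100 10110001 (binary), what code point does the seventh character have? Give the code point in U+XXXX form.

Offset 0: leading byte 0xF1 = 11110001 → 4-byte char #1 = F1 BC AA B8.
Offset 4: leading byte 0xE3 = 11100011 → 3-byte char #2 = E3 9C 83.
Offset 7: leading byte 0xF0 = 11110000 → 4-byte char #3 = F0 9F 98 8A.
Offset 11: leading byte 0xF2 = 11110010 → 4-byte char #4 = F2 91 A3 8E.
Offset 15: leading byte 0xE2 = 11100010 → 3-byte char #5 = E2 95 B5.
Offset 18: leading byte 0xEC = 11101100 → 3-byte char #6 = EC 96 99.
Offset 21: leading byte 0xEA = 11101010 → 3-byte char #7 = EA 94 B1.
Leading byte 0xEA = 11101010 matches 1110xxxx → 3-byte sequence.
Byte 1: 0xEA = 11101010, payload 1010 (4 bits).
Byte 2: 0x94 = 10010100 (10xxxxxx ✓), payload 010100.
Byte 3: 0xB1 = 10110001 (10xxxxxx ✓), payload 110001.
Concatenate: 1010010100110001 = 0xA531 (16 bits → U+A531).

U+A531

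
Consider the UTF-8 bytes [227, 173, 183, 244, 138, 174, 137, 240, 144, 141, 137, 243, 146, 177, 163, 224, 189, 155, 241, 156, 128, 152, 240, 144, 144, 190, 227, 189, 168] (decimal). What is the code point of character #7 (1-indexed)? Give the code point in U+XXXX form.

Offset 0: leading byte 0xE3 = 11100011 → 3-byte char #1 = E3 AD B7.
Offset 3: leading byte 0xF4 = 11110100 → 4-byte char #2 = F4 8A AE 89.
Offset 7: leading byte 0xF0 = 11110000 → 4-byte char #3 = F0 90 8D 89.
Offset 11: leading byte 0xF3 = 11110011 → 4-byte char #4 = F3 92 B1 A3.
Offset 15: leading byte 0xE0 = 11100000 → 3-byte char #5 = E0 BD 9B.
Offset 18: leading byte 0xF1 = 11110001 → 4-byte char #6 = F1 9C 80 98.
Offset 22: leading byte 0xF0 = 11110000 → 4-byte char #7 = F0 90 90 BE.
Leading byte 0xF0 = 11110000 matches 11110xxx → 4-byte sequence.
Byte 1: 0xF0 = 11110000, payload 000 (3 bits).
Byte 2: 0x90 = 10010000 (10xxxxxx ✓), payload 010000.
Byte 3: 0x90 = 10010000 (10xxxxxx ✓), payload 010000.
Byte 4: 0xBE = 10111110 (10xxxxxx ✓), payload 111110.
Concatenate: 000010000010000111110 = 0x1043E (21 bits → U+1043E).

U+1043E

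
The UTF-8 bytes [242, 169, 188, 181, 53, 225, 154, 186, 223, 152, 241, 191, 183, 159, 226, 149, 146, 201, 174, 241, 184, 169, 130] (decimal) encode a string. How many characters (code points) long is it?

Byte at offset 0: 0xF2 = 11110010 → 4-byte char (#1). Advance 4.
Byte at offset 4: 0x35 = 00110101 → 1-byte char (#2). Advance 1.
Byte at offset 5: 0xE1 = 11100001 → 3-byte char (#3). Advance 3.
Byte at offset 8: 0xDF = 11011111 → 2-byte char (#4). Advance 2.
Byte at offset 10: 0xF1 = 11110001 → 4-byte char (#5). Advance 4.
Byte at offset 14: 0xE2 = 11100010 → 3-byte char (#6). Advance 3.
Byte at offset 17: 0xC9 = 11001001 → 2-byte char (#7). Advance 2.
Byte at offset 19: 0xF1 = 11110001 → 4-byte char (#8). Advance 4.
Reached end at offset 23 after 8 code points.

8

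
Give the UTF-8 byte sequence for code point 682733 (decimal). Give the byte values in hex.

U+A6AED = 0xA6AED = 682733 decimal. In range U+10000–U+10FFFF → 4-byte form: 11110xxx 10xxxxxx 10xxxxxx 10xxxxxx.
Binary (21 bits): 010100110101011101101.
Split 3+6+6+6: 010 | 100110 | 101011 | 101101.
Byte 1: 11110010 = 0xF2.
Byte 2: 10100110 = 0xA6.
Byte 3: 10101011 = 0xAB.
Byte 4: 10101101 = 0xAD.

F2 A6 AB AD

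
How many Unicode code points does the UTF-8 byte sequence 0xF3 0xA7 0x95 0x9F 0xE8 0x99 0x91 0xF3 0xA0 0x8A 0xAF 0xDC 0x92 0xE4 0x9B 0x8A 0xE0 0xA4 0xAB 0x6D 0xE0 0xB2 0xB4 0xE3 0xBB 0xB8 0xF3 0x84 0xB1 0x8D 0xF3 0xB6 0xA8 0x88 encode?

11

Byte at offset 0: 0xF3 = 11110011 → 4-byte char (#1). Advance 4.
Byte at offset 4: 0xE8 = 11101000 → 3-byte char (#2). Advance 3.
Byte at offset 7: 0xF3 = 11110011 → 4-byte char (#3). Advance 4.
Byte at offset 11: 0xDC = 11011100 → 2-byte char (#4). Advance 2.
Byte at offset 13: 0xE4 = 11100100 → 3-byte char (#5). Advance 3.
Byte at offset 16: 0xE0 = 11100000 → 3-byte char (#6). Advance 3.
Byte at offset 19: 0x6D = 01101101 → 1-byte char (#7). Advance 1.
Byte at offset 20: 0xE0 = 11100000 → 3-byte char (#8). Advance 3.
Byte at offset 23: 0xE3 = 11100011 → 3-byte char (#9). Advance 3.
Byte at offset 26: 0xF3 = 11110011 → 4-byte char (#10). Advance 4.
Byte at offset 30: 0xF3 = 11110011 → 4-byte char (#11). Advance 4.
Reached end at offset 34 after 11 code points.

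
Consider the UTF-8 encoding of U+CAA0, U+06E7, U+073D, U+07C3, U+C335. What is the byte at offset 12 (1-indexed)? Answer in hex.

0xB5

1-indexed offset 12 is 0-indexed offset 11.
U+CAA0 → 3-byte form EC AA A0 at offsets 0–2.
U+06E7 → 2-byte form DB A7 at offsets 3–4.
U+073D → 2-byte form DC BD at offsets 5–6.
U+07C3 → 2-byte form DF 83 at offsets 7–8.
U+C335 → 3-byte form EC 8C B5 at offsets 9–11.
Offset 11 falls in char 5's range; it's byte 3 of EC 8C B5 = 0xB5.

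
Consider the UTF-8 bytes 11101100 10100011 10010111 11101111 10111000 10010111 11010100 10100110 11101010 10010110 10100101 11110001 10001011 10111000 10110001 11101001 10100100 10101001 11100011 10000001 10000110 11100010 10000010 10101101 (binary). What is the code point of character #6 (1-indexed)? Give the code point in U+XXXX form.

U+9929

Offset 0: leading byte 0xEC = 11101100 → 3-byte char #1 = EC A3 97.
Offset 3: leading byte 0xEF = 11101111 → 3-byte char #2 = EF B8 97.
Offset 6: leading byte 0xD4 = 11010100 → 2-byte char #3 = D4 A6.
Offset 8: leading byte 0xEA = 11101010 → 3-byte char #4 = EA 96 A5.
Offset 11: leading byte 0xF1 = 11110001 → 4-byte char #5 = F1 8B B8 B1.
Offset 15: leading byte 0xE9 = 11101001 → 3-byte char #6 = E9 A4 A9.
Leading byte 0xE9 = 11101001 matches 1110xxxx → 3-byte sequence.
Byte 1: 0xE9 = 11101001, payload 1001 (4 bits).
Byte 2: 0xA4 = 10100100 (10xxxxxx ✓), payload 100100.
Byte 3: 0xA9 = 10101001 (10xxxxxx ✓), payload 101001.
Concatenate: 1001100100101001 = 0x9929 (16 bits → U+9929).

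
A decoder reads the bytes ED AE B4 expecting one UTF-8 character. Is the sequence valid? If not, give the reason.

invalid (encodes a surrogate (U+D800–U+DFFF))

Structurally a 3-byte sequence; payload = 0xDBB4.
But 0xDBB4 is in U+D800–U+DFFF, the surrogate range. Surrogates are not Unicode scalar values and are forbidden in UTF-8.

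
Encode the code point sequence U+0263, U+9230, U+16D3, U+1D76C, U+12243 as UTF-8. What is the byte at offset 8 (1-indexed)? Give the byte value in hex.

1-indexed offset 8 is 0-indexed offset 7.
U+0263 → 2-byte form C9 A3 at offsets 0–1.
U+9230 → 3-byte form E9 88 B0 at offsets 2–4.
U+16D3 → 3-byte form E1 9B 93 at offsets 5–7.
Offset 7 falls in char 3's range; it's byte 3 of E1 9B 93 = 0x93.

0x93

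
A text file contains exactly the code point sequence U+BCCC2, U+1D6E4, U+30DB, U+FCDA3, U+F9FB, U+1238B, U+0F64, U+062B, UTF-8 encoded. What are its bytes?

F2 BC B3 82 F0 9D 9B A4 E3 83 9B F3 BC B6 A3 EF A7 BB F0 92 8E 8B E0 BD A4 D8 AB

U+BCCC2: 4-byte form → F2 BC B3 82.
U+1D6E4: 4-byte form → F0 9D 9B A4.
U+30DB: 3-byte form → E3 83 9B.
U+FCDA3: 4-byte form → F3 BC B6 A3.
U+F9FB: 3-byte form → EF A7 BB.
U+1238B: 4-byte form → F0 92 8E 8B.
U+0F64: 3-byte form → E0 BD A4.
U+062B: 2-byte form → D8 AB.
Concatenated (27 bytes): F2 BC B3 82 F0 9D 9B A4 E3 83 9B F3 BC B6 A3 EF A7 BB F0 92 8E 8B E0 BD A4 D8 AB.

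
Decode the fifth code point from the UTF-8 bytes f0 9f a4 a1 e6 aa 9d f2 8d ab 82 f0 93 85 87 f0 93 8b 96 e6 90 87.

Offset 0: leading byte 0xF0 = 11110000 → 4-byte char #1 = F0 9F A4 A1.
Offset 4: leading byte 0xE6 = 11100110 → 3-byte char #2 = E6 AA 9D.
Offset 7: leading byte 0xF2 = 11110010 → 4-byte char #3 = F2 8D AB 82.
Offset 11: leading byte 0xF0 = 11110000 → 4-byte char #4 = F0 93 85 87.
Offset 15: leading byte 0xF0 = 11110000 → 4-byte char #5 = F0 93 8B 96.
Leading byte 0xF0 = 11110000 matches 11110xxx → 4-byte sequence.
Byte 1: 0xF0 = 11110000, payload 000 (3 bits).
Byte 2: 0x93 = 10010011 (10xxxxxx ✓), payload 010011.
Byte 3: 0x8B = 10001011 (10xxxxxx ✓), payload 001011.
Byte 4: 0x96 = 10010110 (10xxxxxx ✓), payload 010110.
Concatenate: 000010011001011010110 = 0x132D6 (21 bits → U+132D6).

U+132D6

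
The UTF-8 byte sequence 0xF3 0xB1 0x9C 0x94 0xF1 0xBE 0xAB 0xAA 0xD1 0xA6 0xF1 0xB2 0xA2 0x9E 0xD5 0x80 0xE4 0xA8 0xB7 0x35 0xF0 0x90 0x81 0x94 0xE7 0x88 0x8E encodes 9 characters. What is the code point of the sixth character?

U+4A37

Offset 0: leading byte 0xF3 = 11110011 → 4-byte char #1 = F3 B1 9C 94.
Offset 4: leading byte 0xF1 = 11110001 → 4-byte char #2 = F1 BE AB AA.
Offset 8: leading byte 0xD1 = 11010001 → 2-byte char #3 = D1 A6.
Offset 10: leading byte 0xF1 = 11110001 → 4-byte char #4 = F1 B2 A2 9E.
Offset 14: leading byte 0xD5 = 11010101 → 2-byte char #5 = D5 80.
Offset 16: leading byte 0xE4 = 11100100 → 3-byte char #6 = E4 A8 B7.
Leading byte 0xE4 = 11100100 matches 1110xxxx → 3-byte sequence.
Byte 1: 0xE4 = 11100100, payload 0100 (4 bits).
Byte 2: 0xA8 = 10101000 (10xxxxxx ✓), payload 101000.
Byte 3: 0xB7 = 10110111 (10xxxxxx ✓), payload 110111.
Concatenate: 0100101000110111 = 0x4A37 (16 bits → U+4A37).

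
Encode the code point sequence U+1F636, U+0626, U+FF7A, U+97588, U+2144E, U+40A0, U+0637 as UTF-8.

F0 9F 98 B6 D8 A6 EF BD BA F2 97 96 88 F0 A1 91 8E E4 82 A0 D8 B7

U+1F636: 4-byte form → F0 9F 98 B6.
U+0626: 2-byte form → D8 A6.
U+FF7A: 3-byte form → EF BD BA.
U+97588: 4-byte form → F2 97 96 88.
U+2144E: 4-byte form → F0 A1 91 8E.
U+40A0: 3-byte form → E4 82 A0.
U+0637: 2-byte form → D8 B7.
Concatenated (22 bytes): F0 9F 98 B6 D8 A6 EF BD BA F2 97 96 88 F0 A1 91 8E E4 82 A0 D8 B7.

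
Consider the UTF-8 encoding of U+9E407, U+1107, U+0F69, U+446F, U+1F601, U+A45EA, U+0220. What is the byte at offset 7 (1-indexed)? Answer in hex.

0x87

1-indexed offset 7 is 0-indexed offset 6.
U+9E407 → 4-byte form F2 9E 90 87 at offsets 0–3.
U+1107 → 3-byte form E1 84 87 at offsets 4–6.
Offset 6 falls in char 2's range; it's byte 3 of E1 84 87 = 0x87.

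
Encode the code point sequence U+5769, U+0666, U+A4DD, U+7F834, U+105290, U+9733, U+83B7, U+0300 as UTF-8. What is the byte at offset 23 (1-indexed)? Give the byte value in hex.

1-indexed offset 23 is 0-indexed offset 22.
U+5769 → 3-byte form E5 9D A9 at offsets 0–2.
U+0666 → 2-byte form D9 A6 at offsets 3–4.
U+A4DD → 3-byte form EA 93 9D at offsets 5–7.
U+7F834 → 4-byte form F1 BF A0 B4 at offsets 8–11.
U+105290 → 4-byte form F4 85 8A 90 at offsets 12–15.
U+9733 → 3-byte form E9 9C B3 at offsets 16–18.
U+83B7 → 3-byte form E8 8E B7 at offsets 19–21.
U+0300 → 2-byte form CC 80 at offsets 22–23.
Offset 22 falls in char 8's range; it's byte 1 of CC 80 = 0xCC.

0xCC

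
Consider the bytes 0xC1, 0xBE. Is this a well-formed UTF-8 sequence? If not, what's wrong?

invalid (overlong encoding)

Leading byte 0xC1 = 11000001 → 2-byte form.
Continuation bytes all match 10xxxxxx. Payload decodes to 0x7E.
But 0x7E < 0x80, the minimum for a 2-byte sequence — this is an overlong encoding.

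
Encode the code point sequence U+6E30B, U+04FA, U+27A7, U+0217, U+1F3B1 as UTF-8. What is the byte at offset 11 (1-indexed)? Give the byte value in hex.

1-indexed offset 11 is 0-indexed offset 10.
U+6E30B → 4-byte form F1 AE 8C 8B at offsets 0–3.
U+04FA → 2-byte form D3 BA at offsets 4–5.
U+27A7 → 3-byte form E2 9E A7 at offsets 6–8.
U+0217 → 2-byte form C8 97 at offsets 9–10.
Offset 10 falls in char 4's range; it's byte 2 of C8 97 = 0x97.

0x97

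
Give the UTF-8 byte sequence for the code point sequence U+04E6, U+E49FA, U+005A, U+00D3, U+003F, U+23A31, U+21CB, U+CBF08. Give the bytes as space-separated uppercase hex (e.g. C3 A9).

U+04E6: 2-byte form → D3 A6.
U+E49FA: 4-byte form → F3 A4 A7 BA.
U+005A: 1-byte form → 5A.
U+00D3: 2-byte form → C3 93.
U+003F: 1-byte form → 3F.
U+23A31: 4-byte form → F0 A3 A8 B1.
U+21CB: 3-byte form → E2 87 8B.
U+CBF08: 4-byte form → F3 8B BC 88.
Concatenated (21 bytes): D3 A6 F3 A4 A7 BA 5A C3 93 3F F0 A3 A8 B1 E2 87 8B F3 8B BC 88.

D3 A6 F3 A4 A7 BA 5A C3 93 3F F0 A3 A8 B1 E2 87 8B F3 8B BC 88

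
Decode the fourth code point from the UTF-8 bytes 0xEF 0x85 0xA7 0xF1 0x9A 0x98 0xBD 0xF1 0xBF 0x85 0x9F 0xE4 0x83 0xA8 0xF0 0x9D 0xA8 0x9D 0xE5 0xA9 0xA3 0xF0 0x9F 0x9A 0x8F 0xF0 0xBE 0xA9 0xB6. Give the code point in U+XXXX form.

Offset 0: leading byte 0xEF = 11101111 → 3-byte char #1 = EF 85 A7.
Offset 3: leading byte 0xF1 = 11110001 → 4-byte char #2 = F1 9A 98 BD.
Offset 7: leading byte 0xF1 = 11110001 → 4-byte char #3 = F1 BF 85 9F.
Offset 11: leading byte 0xE4 = 11100100 → 3-byte char #4 = E4 83 A8.
Leading byte 0xE4 = 11100100 matches 1110xxxx → 3-byte sequence.
Byte 1: 0xE4 = 11100100, payload 0100 (4 bits).
Byte 2: 0x83 = 10000011 (10xxxxxx ✓), payload 000011.
Byte 3: 0xA8 = 10101000 (10xxxxxx ✓), payload 101000.
Concatenate: 0100000011101000 = 0x40E8 (16 bits → U+40E8).

U+40E8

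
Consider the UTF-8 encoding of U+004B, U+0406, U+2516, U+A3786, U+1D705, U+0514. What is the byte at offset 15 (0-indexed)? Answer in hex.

U+004B → 1-byte form 4B at offsets 0–0.
U+0406 → 2-byte form D0 86 at offsets 1–2.
U+2516 → 3-byte form E2 94 96 at offsets 3–5.
U+A3786 → 4-byte form F2 A3 9E 86 at offsets 6–9.
U+1D705 → 4-byte form F0 9D 9C 85 at offsets 10–13.
U+0514 → 2-byte form D4 94 at offsets 14–15.
Offset 15 falls in char 6's range; it's byte 2 of D4 94 = 0x94.

0x94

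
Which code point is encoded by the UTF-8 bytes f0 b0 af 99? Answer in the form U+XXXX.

U+30BD9

Leading byte 0xF0 = 11110000 matches 11110xxx → 4-byte sequence.
Byte 1: 0xF0 = 11110000, payload 000 (3 bits).
Byte 2: 0xB0 = 10110000 (10xxxxxx ✓), payload 110000.
Byte 3: 0xAF = 10101111 (10xxxxxx ✓), payload 101111.
Byte 4: 0x99 = 10011001 (10xxxxxx ✓), payload 011001.
Concatenate: 000110000101111011001 = 0x30BD9 (21 bits → U+30BD9).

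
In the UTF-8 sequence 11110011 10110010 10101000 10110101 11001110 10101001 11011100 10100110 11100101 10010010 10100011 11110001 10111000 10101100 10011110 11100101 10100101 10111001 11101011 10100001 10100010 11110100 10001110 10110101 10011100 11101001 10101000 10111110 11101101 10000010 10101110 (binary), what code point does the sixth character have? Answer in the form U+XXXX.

U+5979

Offset 0: leading byte 0xF3 = 11110011 → 4-byte char #1 = F3 B2 A8 B5.
Offset 4: leading byte 0xCE = 11001110 → 2-byte char #2 = CE A9.
Offset 6: leading byte 0xDC = 11011100 → 2-byte char #3 = DC A6.
Offset 8: leading byte 0xE5 = 11100101 → 3-byte char #4 = E5 92 A3.
Offset 11: leading byte 0xF1 = 11110001 → 4-byte char #5 = F1 B8 AC 9E.
Offset 15: leading byte 0xE5 = 11100101 → 3-byte char #6 = E5 A5 B9.
Leading byte 0xE5 = 11100101 matches 1110xxxx → 3-byte sequence.
Byte 1: 0xE5 = 11100101, payload 0101 (4 bits).
Byte 2: 0xA5 = 10100101 (10xxxxxx ✓), payload 100101.
Byte 3: 0xB9 = 10111001 (10xxxxxx ✓), payload 111001.
Concatenate: 0101100101111001 = 0x5979 (16 bits → U+5979).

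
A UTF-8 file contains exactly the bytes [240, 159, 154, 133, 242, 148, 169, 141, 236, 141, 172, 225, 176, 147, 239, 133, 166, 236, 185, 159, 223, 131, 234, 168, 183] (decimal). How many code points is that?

8

Byte at offset 0: 0xF0 = 11110000 → 4-byte char (#1). Advance 4.
Byte at offset 4: 0xF2 = 11110010 → 4-byte char (#2). Advance 4.
Byte at offset 8: 0xEC = 11101100 → 3-byte char (#3). Advance 3.
Byte at offset 11: 0xE1 = 11100001 → 3-byte char (#4). Advance 3.
Byte at offset 14: 0xEF = 11101111 → 3-byte char (#5). Advance 3.
Byte at offset 17: 0xEC = 11101100 → 3-byte char (#6). Advance 3.
Byte at offset 20: 0xDF = 11011111 → 2-byte char (#7). Advance 2.
Byte at offset 22: 0xEA = 11101010 → 3-byte char (#8). Advance 3.
Reached end at offset 25 after 8 code points.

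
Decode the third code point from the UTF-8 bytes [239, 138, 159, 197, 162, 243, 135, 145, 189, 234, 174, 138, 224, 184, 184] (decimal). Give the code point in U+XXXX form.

U+C747D

Offset 0: leading byte 0xEF = 11101111 → 3-byte char #1 = EF 8A 9F.
Offset 3: leading byte 0xC5 = 11000101 → 2-byte char #2 = C5 A2.
Offset 5: leading byte 0xF3 = 11110011 → 4-byte char #3 = F3 87 91 BD.
Leading byte 0xF3 = 11110011 matches 11110xxx → 4-byte sequence.
Byte 1: 0xF3 = 11110011, payload 011 (3 bits).
Byte 2: 0x87 = 10000111 (10xxxxxx ✓), payload 000111.
Byte 3: 0x91 = 10010001 (10xxxxxx ✓), payload 010001.
Byte 4: 0xBD = 10111101 (10xxxxxx ✓), payload 111101.
Concatenate: 011000111010001111101 = 0xC747D (21 bits → U+C747D).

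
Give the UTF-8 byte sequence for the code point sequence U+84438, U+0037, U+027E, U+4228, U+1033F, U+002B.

F2 84 90 B8 37 C9 BE E4 88 A8 F0 90 8C BF 2B

U+84438: 4-byte form → F2 84 90 B8.
U+0037: 1-byte form → 37.
U+027E: 2-byte form → C9 BE.
U+4228: 3-byte form → E4 88 A8.
U+1033F: 4-byte form → F0 90 8C BF.
U+002B: 1-byte form → 2B.
Concatenated (15 bytes): F2 84 90 B8 37 C9 BE E4 88 A8 F0 90 8C BF 2B.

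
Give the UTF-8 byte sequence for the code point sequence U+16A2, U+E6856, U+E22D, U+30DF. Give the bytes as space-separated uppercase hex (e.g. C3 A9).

E1 9A A2 F3 A6 A1 96 EE 88 AD E3 83 9F

U+16A2: 3-byte form → E1 9A A2.
U+E6856: 4-byte form → F3 A6 A1 96.
U+E22D: 3-byte form → EE 88 AD.
U+30DF: 3-byte form → E3 83 9F.
Concatenated (13 bytes): E1 9A A2 F3 A6 A1 96 EE 88 AD E3 83 9F.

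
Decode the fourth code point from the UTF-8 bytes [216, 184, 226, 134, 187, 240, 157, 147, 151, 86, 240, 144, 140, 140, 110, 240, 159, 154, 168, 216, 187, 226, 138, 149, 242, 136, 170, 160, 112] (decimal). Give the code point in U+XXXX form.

Offset 0: leading byte 0xD8 = 11011000 → 2-byte char #1 = D8 B8.
Offset 2: leading byte 0xE2 = 11100010 → 3-byte char #2 = E2 86 BB.
Offset 5: leading byte 0xF0 = 11110000 → 4-byte char #3 = F0 9D 93 97.
Offset 9: leading byte 0x56 = 01010110 → 1-byte char #4 = 56.
Leading byte 0x56 = 01010110 matches 0xxxxxxx → 1-byte sequence.
Byte 1: 0x56 = 01010110, payload 1010110 (7 bits).
Concatenate: 1010110 = 0x56 (7 bits → U+0056).

U+0056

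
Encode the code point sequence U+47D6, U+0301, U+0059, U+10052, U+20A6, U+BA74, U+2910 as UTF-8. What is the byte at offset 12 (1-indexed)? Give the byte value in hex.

0x82

1-indexed offset 12 is 0-indexed offset 11.
U+47D6 → 3-byte form E4 9F 96 at offsets 0–2.
U+0301 → 2-byte form CC 81 at offsets 3–4.
U+0059 → 1-byte form 59 at offsets 5–5.
U+10052 → 4-byte form F0 90 81 92 at offsets 6–9.
U+20A6 → 3-byte form E2 82 A6 at offsets 10–12.
Offset 11 falls in char 5's range; it's byte 2 of E2 82 A6 = 0x82.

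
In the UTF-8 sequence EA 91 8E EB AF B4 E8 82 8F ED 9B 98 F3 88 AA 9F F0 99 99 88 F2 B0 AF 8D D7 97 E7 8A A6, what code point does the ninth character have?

U+72A6

Offset 0: leading byte 0xEA = 11101010 → 3-byte char #1 = EA 91 8E.
Offset 3: leading byte 0xEB = 11101011 → 3-byte char #2 = EB AF B4.
Offset 6: leading byte 0xE8 = 11101000 → 3-byte char #3 = E8 82 8F.
Offset 9: leading byte 0xED = 11101101 → 3-byte char #4 = ED 9B 98.
Offset 12: leading byte 0xF3 = 11110011 → 4-byte char #5 = F3 88 AA 9F.
Offset 16: leading byte 0xF0 = 11110000 → 4-byte char #6 = F0 99 99 88.
Offset 20: leading byte 0xF2 = 11110010 → 4-byte char #7 = F2 B0 AF 8D.
Offset 24: leading byte 0xD7 = 11010111 → 2-byte char #8 = D7 97.
Offset 26: leading byte 0xE7 = 11100111 → 3-byte char #9 = E7 8A A6.
Leading byte 0xE7 = 11100111 matches 1110xxxx → 3-byte sequence.
Byte 1: 0xE7 = 11100111, payload 0111 (4 bits).
Byte 2: 0x8A = 10001010 (10xxxxxx ✓), payload 001010.
Byte 3: 0xA6 = 10100110 (10xxxxxx ✓), payload 100110.
Concatenate: 0111001010100110 = 0x72A6 (16 bits → U+72A6).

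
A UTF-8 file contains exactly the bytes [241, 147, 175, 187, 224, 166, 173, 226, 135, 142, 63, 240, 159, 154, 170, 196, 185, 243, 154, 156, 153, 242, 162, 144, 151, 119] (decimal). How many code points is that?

Byte at offset 0: 0xF1 = 11110001 → 4-byte char (#1). Advance 4.
Byte at offset 4: 0xE0 = 11100000 → 3-byte char (#2). Advance 3.
Byte at offset 7: 0xE2 = 11100010 → 3-byte char (#3). Advance 3.
Byte at offset 10: 0x3F = 00111111 → 1-byte char (#4). Advance 1.
Byte at offset 11: 0xF0 = 11110000 → 4-byte char (#5). Advance 4.
Byte at offset 15: 0xC4 = 11000100 → 2-byte char (#6). Advance 2.
Byte at offset 17: 0xF3 = 11110011 → 4-byte char (#7). Advance 4.
Byte at offset 21: 0xF2 = 11110010 → 4-byte char (#8). Advance 4.
Byte at offset 25: 0x77 = 01110111 → 1-byte char (#9). Advance 1.
Reached end at offset 26 after 9 code points.

9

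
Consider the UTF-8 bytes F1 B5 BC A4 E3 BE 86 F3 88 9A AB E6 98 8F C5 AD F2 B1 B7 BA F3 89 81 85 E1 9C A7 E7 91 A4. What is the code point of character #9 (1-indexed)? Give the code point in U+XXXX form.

U+7464

Offset 0: leading byte 0xF1 = 11110001 → 4-byte char #1 = F1 B5 BC A4.
Offset 4: leading byte 0xE3 = 11100011 → 3-byte char #2 = E3 BE 86.
Offset 7: leading byte 0xF3 = 11110011 → 4-byte char #3 = F3 88 9A AB.
Offset 11: leading byte 0xE6 = 11100110 → 3-byte char #4 = E6 98 8F.
Offset 14: leading byte 0xC5 = 11000101 → 2-byte char #5 = C5 AD.
Offset 16: leading byte 0xF2 = 11110010 → 4-byte char #6 = F2 B1 B7 BA.
Offset 20: leading byte 0xF3 = 11110011 → 4-byte char #7 = F3 89 81 85.
Offset 24: leading byte 0xE1 = 11100001 → 3-byte char #8 = E1 9C A7.
Offset 27: leading byte 0xE7 = 11100111 → 3-byte char #9 = E7 91 A4.
Leading byte 0xE7 = 11100111 matches 1110xxxx → 3-byte sequence.
Byte 1: 0xE7 = 11100111, payload 0111 (4 bits).
Byte 2: 0x91 = 10010001 (10xxxxxx ✓), payload 010001.
Byte 3: 0xA4 = 10100100 (10xxxxxx ✓), payload 100100.
Concatenate: 0111010001100100 = 0x7464 (16 bits → U+7464).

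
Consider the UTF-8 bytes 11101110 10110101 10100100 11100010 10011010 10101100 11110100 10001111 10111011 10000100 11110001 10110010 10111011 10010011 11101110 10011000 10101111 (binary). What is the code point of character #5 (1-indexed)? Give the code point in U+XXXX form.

U+E62F

Offset 0: leading byte 0xEE = 11101110 → 3-byte char #1 = EE B5 A4.
Offset 3: leading byte 0xE2 = 11100010 → 3-byte char #2 = E2 9A AC.
Offset 6: leading byte 0xF4 = 11110100 → 4-byte char #3 = F4 8F BB 84.
Offset 10: leading byte 0xF1 = 11110001 → 4-byte char #4 = F1 B2 BB 93.
Offset 14: leading byte 0xEE = 11101110 → 3-byte char #5 = EE 98 AF.
Leading byte 0xEE = 11101110 matches 1110xxxx → 3-byte sequence.
Byte 1: 0xEE = 11101110, payload 1110 (4 bits).
Byte 2: 0x98 = 10011000 (10xxxxxx ✓), payload 011000.
Byte 3: 0xAF = 10101111 (10xxxxxx ✓), payload 101111.
Concatenate: 1110011000101111 = 0xE62F (16 bits → U+E62F).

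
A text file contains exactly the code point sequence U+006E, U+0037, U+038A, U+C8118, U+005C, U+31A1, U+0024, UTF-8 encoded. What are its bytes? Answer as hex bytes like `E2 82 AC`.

6E 37 CE 8A F3 88 84 98 5C E3 86 A1 24

U+006E: 1-byte form → 6E.
U+0037: 1-byte form → 37.
U+038A: 2-byte form → CE 8A.
U+C8118: 4-byte form → F3 88 84 98.
U+005C: 1-byte form → 5C.
U+31A1: 3-byte form → E3 86 A1.
U+0024: 1-byte form → 24.
Concatenated (13 bytes): 6E 37 CE 8A F3 88 84 98 5C E3 86 A1 24.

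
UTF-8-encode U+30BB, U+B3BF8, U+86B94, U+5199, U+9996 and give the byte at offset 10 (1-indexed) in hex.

0xAE

1-indexed offset 10 is 0-indexed offset 9.
U+30BB → 3-byte form E3 82 BB at offsets 0–2.
U+B3BF8 → 4-byte form F2 B3 AF B8 at offsets 3–6.
U+86B94 → 4-byte form F2 86 AE 94 at offsets 7–10.
Offset 9 falls in char 3's range; it's byte 3 of F2 86 AE 94 = 0xAE.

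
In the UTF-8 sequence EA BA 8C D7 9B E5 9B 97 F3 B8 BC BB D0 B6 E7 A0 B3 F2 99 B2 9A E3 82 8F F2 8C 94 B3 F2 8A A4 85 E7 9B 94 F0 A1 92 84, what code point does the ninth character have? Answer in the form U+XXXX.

Offset 0: leading byte 0xEA = 11101010 → 3-byte char #1 = EA BA 8C.
Offset 3: leading byte 0xD7 = 11010111 → 2-byte char #2 = D7 9B.
Offset 5: leading byte 0xE5 = 11100101 → 3-byte char #3 = E5 9B 97.
Offset 8: leading byte 0xF3 = 11110011 → 4-byte char #4 = F3 B8 BC BB.
Offset 12: leading byte 0xD0 = 11010000 → 2-byte char #5 = D0 B6.
Offset 14: leading byte 0xE7 = 11100111 → 3-byte char #6 = E7 A0 B3.
Offset 17: leading byte 0xF2 = 11110010 → 4-byte char #7 = F2 99 B2 9A.
Offset 21: leading byte 0xE3 = 11100011 → 3-byte char #8 = E3 82 8F.
Offset 24: leading byte 0xF2 = 11110010 → 4-byte char #9 = F2 8C 94 B3.
Leading byte 0xF2 = 11110010 matches 11110xxx → 4-byte sequence.
Byte 1: 0xF2 = 11110010, payload 010 (3 bits).
Byte 2: 0x8C = 10001100 (10xxxxxx ✓), payload 001100.
Byte 3: 0x94 = 10010100 (10xxxxxx ✓), payload 010100.
Byte 4: 0xB3 = 10110011 (10xxxxxx ✓), payload 110011.
Concatenate: 010001100010100110011 = 0x8C533 (21 bits → U+8C533).

U+8C533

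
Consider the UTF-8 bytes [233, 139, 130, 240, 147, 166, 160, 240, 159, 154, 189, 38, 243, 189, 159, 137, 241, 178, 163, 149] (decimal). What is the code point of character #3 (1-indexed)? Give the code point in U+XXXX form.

Offset 0: leading byte 0xE9 = 11101001 → 3-byte char #1 = E9 8B 82.
Offset 3: leading byte 0xF0 = 11110000 → 4-byte char #2 = F0 93 A6 A0.
Offset 7: leading byte 0xF0 = 11110000 → 4-byte char #3 = F0 9F 9A BD.
Leading byte 0xF0 = 11110000 matches 11110xxx → 4-byte sequence.
Byte 1: 0xF0 = 11110000, payload 000 (3 bits).
Byte 2: 0x9F = 10011111 (10xxxxxx ✓), payload 011111.
Byte 3: 0x9A = 10011010 (10xxxxxx ✓), payload 011010.
Byte 4: 0xBD = 10111101 (10xxxxxx ✓), payload 111101.
Concatenate: 000011111011010111101 = 0x1F6BD (21 bits → U+1F6BD).

U+1F6BD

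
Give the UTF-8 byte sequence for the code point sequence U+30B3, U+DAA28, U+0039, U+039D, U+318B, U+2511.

U+30B3: 3-byte form → E3 82 B3.
U+DAA28: 4-byte form → F3 9A A8 A8.
U+0039: 1-byte form → 39.
U+039D: 2-byte form → CE 9D.
U+318B: 3-byte form → E3 86 8B.
U+2511: 3-byte form → E2 94 91.
Concatenated (16 bytes): E3 82 B3 F3 9A A8 A8 39 CE 9D E3 86 8B E2 94 91.

E3 82 B3 F3 9A A8 A8 39 CE 9D E3 86 8B E2 94 91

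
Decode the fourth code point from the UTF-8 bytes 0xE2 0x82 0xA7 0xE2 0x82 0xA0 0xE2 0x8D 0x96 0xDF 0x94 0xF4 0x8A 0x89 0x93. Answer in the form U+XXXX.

U+07D4

Offset 0: leading byte 0xE2 = 11100010 → 3-byte char #1 = E2 82 A7.
Offset 3: leading byte 0xE2 = 11100010 → 3-byte char #2 = E2 82 A0.
Offset 6: leading byte 0xE2 = 11100010 → 3-byte char #3 = E2 8D 96.
Offset 9: leading byte 0xDF = 11011111 → 2-byte char #4 = DF 94.
Leading byte 0xDF = 11011111 matches 110xxxxx → 2-byte sequence.
Byte 1: 0xDF = 11011111, payload 11111 (5 bits).
Byte 2: 0x94 = 10010100 (10xxxxxx ✓), payload 010100.
Concatenate: 11111010100 = 0x7D4 (11 bits → U+07D4).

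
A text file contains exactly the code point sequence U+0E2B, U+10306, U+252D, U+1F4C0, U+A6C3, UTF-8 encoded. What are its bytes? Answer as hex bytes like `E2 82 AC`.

U+0E2B: 3-byte form → E0 B8 AB.
U+10306: 4-byte form → F0 90 8C 86.
U+252D: 3-byte form → E2 94 AD.
U+1F4C0: 4-byte form → F0 9F 93 80.
U+A6C3: 3-byte form → EA 9B 83.
Concatenated (17 bytes): E0 B8 AB F0 90 8C 86 E2 94 AD F0 9F 93 80 EA 9B 83.

E0 B8 AB F0 90 8C 86 E2 94 AD F0 9F 93 80 EA 9B 83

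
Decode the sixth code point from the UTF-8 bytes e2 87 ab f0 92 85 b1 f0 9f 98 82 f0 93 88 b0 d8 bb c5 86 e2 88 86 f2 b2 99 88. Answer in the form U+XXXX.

U+0146

Offset 0: leading byte 0xE2 = 11100010 → 3-byte char #1 = E2 87 AB.
Offset 3: leading byte 0xF0 = 11110000 → 4-byte char #2 = F0 92 85 B1.
Offset 7: leading byte 0xF0 = 11110000 → 4-byte char #3 = F0 9F 98 82.
Offset 11: leading byte 0xF0 = 11110000 → 4-byte char #4 = F0 93 88 B0.
Offset 15: leading byte 0xD8 = 11011000 → 2-byte char #5 = D8 BB.
Offset 17: leading byte 0xC5 = 11000101 → 2-byte char #6 = C5 86.
Leading byte 0xC5 = 11000101 matches 110xxxxx → 2-byte sequence.
Byte 1: 0xC5 = 11000101, payload 00101 (5 bits).
Byte 2: 0x86 = 10000110 (10xxxxxx ✓), payload 000110.
Concatenate: 00101000110 = 0x146 (11 bits → U+0146).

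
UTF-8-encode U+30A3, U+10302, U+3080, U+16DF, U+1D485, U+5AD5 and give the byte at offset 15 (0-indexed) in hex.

U+30A3 → 3-byte form E3 82 A3 at offsets 0–2.
U+10302 → 4-byte form F0 90 8C 82 at offsets 3–6.
U+3080 → 3-byte form E3 82 80 at offsets 7–9.
U+16DF → 3-byte form E1 9B 9F at offsets 10–12.
U+1D485 → 4-byte form F0 9D 92 85 at offsets 13–16.
Offset 15 falls in char 5's range; it's byte 3 of F0 9D 92 85 = 0x92.

0x92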